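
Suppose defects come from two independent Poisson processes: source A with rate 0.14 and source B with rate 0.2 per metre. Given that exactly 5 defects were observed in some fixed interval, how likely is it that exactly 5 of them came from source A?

0.0118

Given the total, each event is independently from source A with probability p = λ_A/(λ_A+λ_B) = 0.14/0.34 ≈ 0.4118.
So K ~ Binomial(5, 0.14/0.34): P(K = 5) = C(5,5) · (0.14/0.34)^5 · (0.2/0.34)^0 ≈ 0.0118.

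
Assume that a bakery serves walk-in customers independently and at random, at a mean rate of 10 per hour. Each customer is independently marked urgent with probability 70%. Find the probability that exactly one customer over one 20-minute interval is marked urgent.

Thinning: the customers that are marked urgent themselves form a Poisson process with rate 0.7 × 10 = 7 per hour.
Over the interval, μ = 7 × 1/3 ≈ 2.33333 (a 20-minute interval = 1/3 hours).
P(N = 1) = e^(−2.33333) · 2.33333^1/1! ≈ 0.2263.

0.2263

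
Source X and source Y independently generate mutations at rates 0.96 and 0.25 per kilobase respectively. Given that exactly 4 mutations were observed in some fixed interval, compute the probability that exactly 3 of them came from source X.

Given the total, each event is independently from source X with probability p = λ_X/(λ_X+λ_Y) = 0.96/1.21 ≈ 0.7934.
So K ~ Binomial(4, 0.96/1.21): P(K = 3) = C(4,3) · (0.96/1.21)^3 · (0.25/1.21)^1 ≈ 0.4127.

0.4127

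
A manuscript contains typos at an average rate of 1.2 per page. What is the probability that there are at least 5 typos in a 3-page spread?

0.2936

Over the interval, μ = 1.2 × 3 = 3.6 (a 3-page spread = 3 pages).
P(N ≥ 5) = 1 − P(N ≤ 4) = 1 − Σ_{j=0}^{4} e^(−μ) μ^j/j! ≈ 0.2936.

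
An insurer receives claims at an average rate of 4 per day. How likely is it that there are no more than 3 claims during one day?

With mean μ = 4 per day,
P(N ≤ 3) = Σ_{j=0}^{3} e^(−μ) μ^j/j! ≈ 0.4335.

0.4335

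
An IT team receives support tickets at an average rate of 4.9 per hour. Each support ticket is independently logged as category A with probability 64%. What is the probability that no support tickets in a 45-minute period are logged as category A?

0.0952

Thinning: the support tickets that are logged as category A themselves form a Poisson process with rate 0.64 × 4.9 = 3.136 per hour.
Over the interval, μ = 3.136 × 0.75 = 2.352 (a 45-minute period = 0.75 hours).
P(N = 0) = e^(−2.352) · 2.352^0/0! ≈ 0.0952.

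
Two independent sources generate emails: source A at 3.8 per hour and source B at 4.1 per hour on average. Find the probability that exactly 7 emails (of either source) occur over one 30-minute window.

0.0573

Independent Poisson processes superpose: combined rate λ = 3.8 + 4.1 = 7.9 per hour.
Over the interval, μ = 7.9 × 0.5 = 3.95 (a 30-minute window = 0.5 hours).
P(N = 7) = e^(−3.95) · 3.95^7/7! ≈ 0.0573.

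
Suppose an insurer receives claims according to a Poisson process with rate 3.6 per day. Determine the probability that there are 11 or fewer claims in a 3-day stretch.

Over the interval, μ = 3.6 × 3 = 10.8 (a 3-day stretch = 3 days).
P(N ≤ 11) = Σ_{j=0}^{11} e^(−μ) μ^j/j! ≈ 0.6031.

0.6031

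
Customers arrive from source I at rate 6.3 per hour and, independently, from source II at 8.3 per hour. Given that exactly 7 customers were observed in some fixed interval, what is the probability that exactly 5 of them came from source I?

0.1015

Given the total, each event is independently from source I with probability p = λ_I/(λ_I+λ_II) = 6.3/14.6 ≈ 0.4315.
So K ~ Binomial(7, 6.3/14.6): P(K = 5) = C(7,5) · (6.3/14.6)^5 · (8.3/14.6)^2 ≈ 0.1015.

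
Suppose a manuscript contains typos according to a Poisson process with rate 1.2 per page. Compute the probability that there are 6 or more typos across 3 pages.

Over the interval, μ = 1.2 × 3 = 3.6 (3 pages).
P(N ≥ 6) = 1 − P(N ≤ 5) = 1 − Σ_{j=0}^{5} e^(−μ) μ^j/j! ≈ 0.1559.

0.1559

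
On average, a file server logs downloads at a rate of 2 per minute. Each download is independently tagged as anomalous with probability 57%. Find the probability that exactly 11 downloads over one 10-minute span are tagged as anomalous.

Thinning: the downloads that are tagged as anomalous themselves form a Poisson process with rate 0.57 × 2 = 1.14 per minute.
Over the interval, μ = 1.14 × 10 = 11.4 (a 10-minute span = 10 minutes).
P(N = 11) = e^(−11.4) · 11.4^11/11! ≈ 0.1185.

0.1185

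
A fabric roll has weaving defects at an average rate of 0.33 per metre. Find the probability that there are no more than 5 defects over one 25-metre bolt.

0.1694

Over the interval, μ = 0.33 × 25 = 8.25 (a 25-metre bolt = 25 metres).
P(N ≤ 5) = Σ_{j=0}^{5} e^(−μ) μ^j/j! ≈ 0.1694.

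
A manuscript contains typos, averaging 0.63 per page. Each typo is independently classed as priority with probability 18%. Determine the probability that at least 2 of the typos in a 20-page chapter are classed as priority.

Thinning: the typos that are classed as priority themselves form a Poisson process with rate 0.18 × 0.63 = 0.1134 per page.
Over the interval, μ = 0.1134 × 20 = 2.268 (a 20-page chapter = 20 pages).
P(N ≥ 2) = 1 − P(N ≤ 1) ≈ 0.6617.

0.6617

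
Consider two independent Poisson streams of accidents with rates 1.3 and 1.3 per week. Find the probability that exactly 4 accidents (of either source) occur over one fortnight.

Independent Poisson processes superpose: combined rate λ = 1.3 + 1.3 = 2.6 per week.
Over the interval, μ = 2.6 × 2 = 5.2 (a fortnight = 2 weeks).
P(N = 4) = e^(−5.2) · 5.2^4/4! ≈ 0.1681.

0.1681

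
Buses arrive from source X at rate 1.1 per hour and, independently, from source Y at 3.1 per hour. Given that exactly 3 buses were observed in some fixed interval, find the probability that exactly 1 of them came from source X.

0.4280

Given the total, each event is independently from source X with probability p = λ_X/(λ_X+λ_Y) = 1.1/4.2 ≈ 0.2619.
So K ~ Binomial(3, 1.1/4.2): P(K = 1) = C(3,1) · (1.1/4.2)^1 · (3.1/4.2)^2 ≈ 0.4280.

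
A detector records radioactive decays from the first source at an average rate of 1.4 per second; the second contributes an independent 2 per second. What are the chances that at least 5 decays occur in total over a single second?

Independent Poisson processes superpose: combined rate λ = 1.4 + 2 = 3.4 per second.
So μ = 3.4.
P(N ≥ 5) = 1 − P(N ≤ 4) ≈ 0.2558.

0.2558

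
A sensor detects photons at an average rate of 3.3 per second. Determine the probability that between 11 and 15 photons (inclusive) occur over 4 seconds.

Over the interval, μ = 3.3 × 4 = 13.2 (4 seconds).
P(11 ≤ N ≤ 15) = Σ_{j=11}^{15} e^(−13.2) · 13.2^j/j! ≈ 0.5107.

0.5107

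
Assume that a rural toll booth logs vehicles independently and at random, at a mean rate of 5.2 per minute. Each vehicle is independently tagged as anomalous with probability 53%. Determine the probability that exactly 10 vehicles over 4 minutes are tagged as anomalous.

Thinning: the vehicles that are tagged as anomalous themselves form a Poisson process with rate 0.53 × 5.2 = 2.756 per minute.
Over the interval, μ = 2.756 × 4 = 11.024 (4 minutes).
P(N = 10) = e^(−11.024) · 11.024^10/10! ≈ 0.1191.

0.1191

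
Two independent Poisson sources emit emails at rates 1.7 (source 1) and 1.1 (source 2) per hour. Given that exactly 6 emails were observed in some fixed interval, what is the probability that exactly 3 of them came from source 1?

0.2714

Given the total, each event is independently from source 1 with probability p = λ_1/(λ_1+λ_2) = 1.7/2.8 ≈ 0.6071.
So K ~ Binomial(6, 1.7/2.8): P(K = 3) = C(6,3) · (1.7/2.8)^3 · (1.1/2.8)^3 ≈ 0.2714.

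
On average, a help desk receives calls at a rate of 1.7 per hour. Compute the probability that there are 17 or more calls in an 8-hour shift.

0.2105

Over the interval, μ = 1.7 × 8 = 13.6 (an 8-hour shift = 8 hours).
P(N ≥ 17) = 1 − P(N ≤ 16) = 1 − Σ_{j=0}^{16} e^(−μ) μ^j/j! ≈ 0.2105.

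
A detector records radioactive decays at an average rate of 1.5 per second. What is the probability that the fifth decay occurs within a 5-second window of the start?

Over the interval, μ = 1.5 × 5 = 7.5 (a 5-second window = 5 seconds).
The fifth arrival falls in the interval iff at least 5 events occur there: P(S_5 ≤ t) = P(N ≥ 5) = 1 − P(N ≤ 4) ≈ 0.8679.

0.8679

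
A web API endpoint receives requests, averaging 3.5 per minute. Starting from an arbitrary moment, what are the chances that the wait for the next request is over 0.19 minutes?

The wait for the next event is exponential with rate λ = 3.5 per minute.
P(T > 0.19) = e^(−λt) = e^(−3.5 × 0.19) = e^(−0.665) ≈ 0.5143.

0.5143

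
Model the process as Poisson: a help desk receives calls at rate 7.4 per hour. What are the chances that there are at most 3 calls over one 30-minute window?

Over the interval, μ = 7.4 × 0.5 = 3.7 (a 30-minute window = 0.5 hours).
P(N ≤ 3) = Σ_{j=0}^{3} e^(−μ) μ^j/j! ≈ 0.4942.

0.4942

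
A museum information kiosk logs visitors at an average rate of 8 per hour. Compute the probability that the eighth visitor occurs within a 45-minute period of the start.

0.2560

Over the interval, μ = 8 × 0.75 = 6 (a 45-minute period = 0.75 hours).
The eighth arrival falls in the interval iff at least 8 events occur there: P(S_8 ≤ t) = P(N ≥ 8) = 1 − P(N ≤ 7) ≈ 0.2560.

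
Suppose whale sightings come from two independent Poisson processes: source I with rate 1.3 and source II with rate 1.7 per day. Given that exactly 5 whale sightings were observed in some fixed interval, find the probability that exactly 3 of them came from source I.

0.2613

Given the total, each event is independently from source I with probability p = λ_I/(λ_I+λ_II) = 1.3/3 ≈ 0.4333.
So K ~ Binomial(5, 1.3/3): P(K = 3) = C(5,3) · (1.3/3)^3 · (1.7/3)^2 ≈ 0.2613.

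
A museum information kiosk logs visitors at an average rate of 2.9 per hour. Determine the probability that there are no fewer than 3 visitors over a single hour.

With mean μ = 2.9 per hour,
P(N ≥ 3) = 1 − P(N ≤ 2) = 1 − Σ_{j=0}^{2} e^(−μ) μ^j/j! ≈ 0.5540.

0.5540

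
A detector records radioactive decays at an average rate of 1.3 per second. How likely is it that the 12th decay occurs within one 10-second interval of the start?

Over the interval, μ = 1.3 × 10 = 13 (a 10-second interval = 10 seconds).
The 12th arrival falls in the interval iff at least 12 events occur there: P(S_12 ≤ t) = P(N ≥ 12) = 1 − P(N ≤ 11) ≈ 0.6468.

0.6468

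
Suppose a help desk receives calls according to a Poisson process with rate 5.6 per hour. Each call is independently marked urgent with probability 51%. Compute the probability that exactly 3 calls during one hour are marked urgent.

0.2232

Thinning: the calls that are marked urgent themselves form a Poisson process with rate 0.51 × 5.6 = 2.856 per hour.
So μ = 2.856.
P(N = 3) = e^(−2.856) · 2.856^3/3! ≈ 0.2232.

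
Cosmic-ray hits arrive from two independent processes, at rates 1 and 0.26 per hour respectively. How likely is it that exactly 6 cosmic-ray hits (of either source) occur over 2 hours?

0.0286

Independent Poisson processes superpose: combined rate λ = 1 + 0.26 = 1.26 per hour.
Over the interval, μ = 1.26 × 2 = 2.52 (2 hours).
P(N = 6) = e^(−2.52) · 2.52^6/6! ≈ 0.0286.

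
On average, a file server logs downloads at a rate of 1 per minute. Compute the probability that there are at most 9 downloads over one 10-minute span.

0.4579

Over the interval, μ = 1 × 10 = 10 (a 10-minute span = 10 minutes).
P(N ≤ 9) = Σ_{j=0}^{9} e^(−μ) μ^j/j! ≈ 0.4579.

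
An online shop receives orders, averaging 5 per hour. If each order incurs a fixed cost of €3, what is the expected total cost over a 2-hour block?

E[N] = 5 × 2 = 10 (a 2-hour block = 2 hours); E[cost] = 10 × €3 = €30.

€30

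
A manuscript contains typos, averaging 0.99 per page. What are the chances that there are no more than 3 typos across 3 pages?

Over the interval, μ = 0.99 × 3 = 2.97 (3 pages).
P(N ≤ 3) = Σ_{j=0}^{3} e^(−μ) μ^j/j! ≈ 0.6540.

0.6540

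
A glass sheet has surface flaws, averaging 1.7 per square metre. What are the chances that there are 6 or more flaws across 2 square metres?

0.1295

Over the interval, μ = 1.7 × 2 = 3.4 (2 square metres).
P(N ≥ 6) = 1 − P(N ≤ 5) = 1 − Σ_{j=0}^{5} e^(−μ) μ^j/j! ≈ 0.1295.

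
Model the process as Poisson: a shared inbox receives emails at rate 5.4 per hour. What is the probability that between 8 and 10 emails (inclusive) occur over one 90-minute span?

Over the interval, μ = 5.4 × 1.5 = 8.1 (a 90-minute span = 1.5 hours).
P(8 ≤ N ≤ 10) = Σ_{j=8}^{10} e^(−8.1) · 8.1^j/j! ≈ 0.3667.

0.3667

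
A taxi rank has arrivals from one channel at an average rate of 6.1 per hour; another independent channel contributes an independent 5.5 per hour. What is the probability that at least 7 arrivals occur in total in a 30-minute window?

Independent Poisson processes superpose: combined rate λ = 6.1 + 5.5 = 11.6 per hour.
Over the interval, μ = 11.6 × 0.5 = 5.8 (a 30-minute window = 0.5 hours).
P(N ≥ 7) = 1 − P(N ≤ 6) ≈ 0.3616.

0.3616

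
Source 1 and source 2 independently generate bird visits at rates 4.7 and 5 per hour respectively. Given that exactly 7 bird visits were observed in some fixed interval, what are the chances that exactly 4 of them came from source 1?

Given the total, each event is independently from source 1 with probability p = λ_1/(λ_1+λ_2) = 4.7/9.7 ≈ 0.4845.
So K ~ Binomial(7, 4.7/9.7): P(K = 4) = C(7,4) · (4.7/9.7)^4 · (5/9.7)^3 ≈ 0.2642.

0.2642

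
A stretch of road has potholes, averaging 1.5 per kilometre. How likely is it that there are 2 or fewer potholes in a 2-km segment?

Over the interval, μ = 1.5 × 2 = 3 (a 2-km segment = 2 kilometres).
P(N ≤ 2) = Σ_{j=0}^{2} e^(−μ) μ^j/j! ≈ 0.4232.

0.4232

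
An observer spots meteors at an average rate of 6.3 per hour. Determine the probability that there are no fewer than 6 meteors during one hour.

With mean μ = 6.3 per hour,
P(N ≥ 6) = 1 − P(N ≤ 5) = 1 − Σ_{j=0}^{5} e^(−μ) μ^j/j! ≈ 0.6012.

0.6012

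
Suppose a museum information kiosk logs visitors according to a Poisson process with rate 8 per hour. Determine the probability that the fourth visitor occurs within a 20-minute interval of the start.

Over the interval, μ = 8 × 1/3 ≈ 2.66667 (a 20-minute interval = 1/3 hours).
The fourth arrival falls in the interval iff at least 4 events occur there: P(S_4 ≤ t) = P(N ≥ 4) = 1 − P(N ≤ 3) ≈ 0.2786.

0.2786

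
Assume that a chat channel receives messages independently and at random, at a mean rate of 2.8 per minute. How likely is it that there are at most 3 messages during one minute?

0.6919

With mean μ = 2.8 per minute,
P(N ≤ 3) = Σ_{j=0}^{3} e^(−μ) μ^j/j! ≈ 0.6919.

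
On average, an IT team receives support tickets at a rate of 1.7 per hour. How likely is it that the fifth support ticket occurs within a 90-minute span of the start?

0.1156

Over the interval, μ = 1.7 × 1.5 = 2.55 (a 90-minute span = 1.5 hours).
The fifth arrival falls in the interval iff at least 5 events occur there: P(S_5 ≤ t) = P(N ≥ 5) = 1 − P(N ≤ 4) ≈ 0.1156.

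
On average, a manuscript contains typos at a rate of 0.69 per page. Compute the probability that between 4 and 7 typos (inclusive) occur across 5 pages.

Over the interval, μ = 0.69 × 5 = 3.45 (5 pages).
P(4 ≤ N ≤ 7) = Σ_{j=4}^{7} e^(−3.45) · 3.45^j/j! ≈ 0.4277.

0.4277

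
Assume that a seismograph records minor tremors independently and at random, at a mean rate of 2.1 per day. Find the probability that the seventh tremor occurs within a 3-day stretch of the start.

0.4418

Over the interval, μ = 2.1 × 3 = 6.3 (a 3-day stretch = 3 days).
The seventh arrival falls in the interval iff at least 7 events occur there: P(S_7 ≤ t) = P(N ≥ 7) = 1 − P(N ≤ 6) ≈ 0.4418.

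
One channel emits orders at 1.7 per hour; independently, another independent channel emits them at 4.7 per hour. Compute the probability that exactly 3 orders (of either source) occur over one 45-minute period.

Independent Poisson processes superpose: combined rate λ = 1.7 + 4.7 = 6.4 per hour.
Over the interval, μ = 6.4 × 0.75 = 4.8 (a 45-minute period = 0.75 hours).
P(N = 3) = e^(−4.8) · 4.8^3/3! ≈ 0.1517.

0.1517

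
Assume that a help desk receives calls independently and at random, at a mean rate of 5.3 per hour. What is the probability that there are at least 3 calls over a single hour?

0.8984

With mean μ = 5.3 per hour,
P(N ≥ 3) = 1 − P(N ≤ 2) = 1 − Σ_{j=0}^{2} e^(−μ) μ^j/j! ≈ 0.8984.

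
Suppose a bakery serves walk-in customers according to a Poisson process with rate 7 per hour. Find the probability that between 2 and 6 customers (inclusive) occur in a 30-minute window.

Over the interval, μ = 7 × 0.5 = 3.5 (a 30-minute window = 0.5 hours).
P(2 ≤ N ≤ 6) = Σ_{j=2}^{6} e^(−3.5) · 3.5^j/j! ≈ 0.7988.

0.7988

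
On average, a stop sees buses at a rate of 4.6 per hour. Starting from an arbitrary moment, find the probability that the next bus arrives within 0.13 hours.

0.4501

Inter-arrival times are exponential with rate λ = 4.6 per hour.
P(T ≤ 0.13) = 1 − e^(−λt) = 1 − e^(−4.6 × 0.13) = 1 − e^(−0.598) ≈ 0.4501.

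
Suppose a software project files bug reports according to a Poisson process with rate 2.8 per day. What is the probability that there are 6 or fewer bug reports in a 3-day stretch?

Over the interval, μ = 2.8 × 3 = 8.4 (a 3-day stretch = 3 days).
P(N ≤ 6) = Σ_{j=0}^{6} e^(−μ) μ^j/j! ≈ 0.2670.

0.2670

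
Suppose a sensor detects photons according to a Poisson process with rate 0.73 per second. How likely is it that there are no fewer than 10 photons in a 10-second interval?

Over the interval, μ = 0.73 × 10 = 7.3 (a 10-second interval = 10 seconds).
P(N ≥ 10) = 1 − P(N ≤ 9) = 1 − Σ_{j=0}^{9} e^(−μ) μ^j/j! ≈ 0.2012.

0.2012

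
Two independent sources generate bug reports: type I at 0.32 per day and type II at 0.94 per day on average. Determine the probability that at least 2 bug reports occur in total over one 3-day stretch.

Independent Poisson processes superpose: combined rate λ = 0.32 + 0.94 = 1.26 per day.
Over the interval, μ = 1.26 × 3 = 3.78 (a 3-day stretch = 3 days).
P(N ≥ 2) = 1 − P(N ≤ 1) ≈ 0.8909.

0.8909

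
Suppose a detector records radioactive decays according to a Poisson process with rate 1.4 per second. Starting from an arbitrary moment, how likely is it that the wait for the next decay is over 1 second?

0.2466

The wait for the next event is exponential with rate λ = 1.4 per second.
P(T > 1) = e^(−λt) = e^(−1.4 × 1) = e^(−1.4) ≈ 0.2466.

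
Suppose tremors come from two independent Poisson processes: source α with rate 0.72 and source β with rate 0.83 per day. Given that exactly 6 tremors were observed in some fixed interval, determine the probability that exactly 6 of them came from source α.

Given the total, each event is independently from source α with probability p = λ_α/(λ_α+λ_β) = 0.72/1.55 ≈ 0.4645.
So K ~ Binomial(6, 0.72/1.55): P(K = 6) = C(6,6) · (0.72/1.55)^6 · (0.83/1.55)^0 ≈ 0.0100.

0.0100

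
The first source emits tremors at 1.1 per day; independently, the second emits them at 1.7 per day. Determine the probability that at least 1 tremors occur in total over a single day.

0.9392

Independent Poisson processes superpose: combined rate λ = 1.1 + 1.7 = 2.8 per day.
So μ = 2.8.
P(N ≥ 1) = 1 − P(N ≤ 0) ≈ 0.9392.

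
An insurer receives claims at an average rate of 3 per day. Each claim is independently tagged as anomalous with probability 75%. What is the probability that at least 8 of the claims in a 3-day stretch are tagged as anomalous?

Thinning: the claims that are tagged as anomalous themselves form a Poisson process with rate 0.75 × 3 = 2.25 per day.
Over the interval, μ = 2.25 × 3 = 6.75 (a 3-day stretch = 3 days).
P(N ≥ 8) = 1 − P(N ≤ 7) ≈ 0.3641.

0.3641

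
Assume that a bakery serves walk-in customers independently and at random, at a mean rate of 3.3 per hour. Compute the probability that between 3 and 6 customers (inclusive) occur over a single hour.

With mean μ = 3.3 per hour,
P(3 ≤ N ≤ 6) = Σ_{j=3}^{6} e^(−3.3) · 3.3^j/j! ≈ 0.5896.

0.5896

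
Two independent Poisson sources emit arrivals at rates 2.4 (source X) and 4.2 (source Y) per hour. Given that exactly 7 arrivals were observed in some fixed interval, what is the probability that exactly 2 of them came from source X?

0.2898

Given the total, each event is independently from source X with probability p = λ_X/(λ_X+λ_Y) = 2.4/6.6 ≈ 0.3636.
So K ~ Binomial(7, 2.4/6.6): P(K = 2) = C(7,2) · (2.4/6.6)^2 · (4.2/6.6)^5 ≈ 0.2898.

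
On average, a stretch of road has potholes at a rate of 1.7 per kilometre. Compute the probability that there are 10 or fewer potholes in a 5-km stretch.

0.7634

Over the interval, μ = 1.7 × 5 = 8.5 (a 5-km stretch = 5 kilometres).
P(N ≤ 10) = Σ_{j=0}^{10} e^(−μ) μ^j/j! ≈ 0.7634.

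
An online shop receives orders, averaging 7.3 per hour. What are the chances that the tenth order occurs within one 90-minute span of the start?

0.6540

Over the interval, μ = 7.3 × 1.5 = 10.95 (a 90-minute span = 1.5 hours).
The tenth arrival falls in the interval iff at least 10 events occur there: P(S_10 ≤ t) = P(N ≥ 10) = 1 − P(N ≤ 9) ≈ 0.6540.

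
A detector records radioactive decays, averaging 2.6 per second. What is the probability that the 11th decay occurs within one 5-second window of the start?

0.7483

Over the interval, μ = 2.6 × 5 = 13 (a 5-second window = 5 seconds).
The 11th arrival falls in the interval iff at least 11 events occur there: P(S_11 ≤ t) = P(N ≥ 11) = 1 − P(N ≤ 10) ≈ 0.7483.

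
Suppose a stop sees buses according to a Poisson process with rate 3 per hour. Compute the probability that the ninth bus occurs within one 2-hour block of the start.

0.1528

Over the interval, μ = 3 × 2 = 6 (a 2-hour block = 2 hours).
The ninth arrival falls in the interval iff at least 9 events occur there: P(S_9 ≤ t) = P(N ≥ 9) = 1 − P(N ≤ 8) ≈ 0.1528.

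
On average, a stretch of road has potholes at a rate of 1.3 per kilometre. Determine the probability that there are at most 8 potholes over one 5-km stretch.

0.7916

Over the interval, μ = 1.3 × 5 = 6.5 (a 5-km stretch = 5 kilometres).
P(N ≤ 8) = Σ_{j=0}^{8} e^(−μ) μ^j/j! ≈ 0.7916.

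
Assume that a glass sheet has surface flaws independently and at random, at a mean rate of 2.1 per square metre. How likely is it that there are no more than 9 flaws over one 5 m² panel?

0.3971

Over the interval, μ = 2.1 × 5 = 10.5 (a 5 m² panel = 5 square metres).
P(N ≤ 9) = Σ_{j=0}^{9} e^(−μ) μ^j/j! ≈ 0.3971.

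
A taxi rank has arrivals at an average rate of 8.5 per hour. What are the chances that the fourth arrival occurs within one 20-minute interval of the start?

Over the interval, μ = 8.5 × 1/3 ≈ 2.83333 (a 20-minute interval = 1/3 hours).
The fourth arrival falls in the interval iff at least 4 events occur there: P(S_4 ≤ t) = P(N ≥ 4) = 1 − P(N ≤ 3) ≈ 0.3155.

0.3155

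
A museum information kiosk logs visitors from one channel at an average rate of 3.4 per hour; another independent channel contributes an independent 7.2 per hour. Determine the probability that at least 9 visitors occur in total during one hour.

0.7306

Independent Poisson processes superpose: combined rate λ = 3.4 + 7.2 = 10.6 per hour.
So μ = 10.6.
P(N ≥ 9) = 1 − P(N ≤ 8) ≈ 0.7306.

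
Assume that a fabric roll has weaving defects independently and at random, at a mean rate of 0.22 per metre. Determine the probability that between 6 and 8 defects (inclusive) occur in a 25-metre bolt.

0.3654

Over the interval, μ = 0.22 × 25 = 5.5 (a 25-metre bolt = 25 metres).
P(6 ≤ N ≤ 8) = Σ_{j=6}^{8} e^(−5.5) · 5.5^j/j! ≈ 0.3654.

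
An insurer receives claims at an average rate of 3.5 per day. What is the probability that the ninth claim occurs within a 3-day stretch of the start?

Over the interval, μ = 3.5 × 3 = 10.5 (a 3-day stretch = 3 days).
The ninth arrival falls in the interval iff at least 9 events occur there: P(S_9 ≤ t) = P(N ≥ 9) = 1 − P(N ≤ 8) ≈ 0.7206.

0.7206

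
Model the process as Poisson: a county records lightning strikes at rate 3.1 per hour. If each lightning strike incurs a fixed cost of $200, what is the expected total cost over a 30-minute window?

$310

E[N] = 3.1 × 0.5 = 1.55 (a 30-minute window = 0.5 hours); E[cost] = 1.55 × $200 = $310.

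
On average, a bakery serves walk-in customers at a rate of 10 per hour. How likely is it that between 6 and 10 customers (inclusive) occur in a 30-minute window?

0.3703

Over the interval, μ = 10 × 0.5 = 5 (a 30-minute window = 0.5 hours).
P(6 ≤ N ≤ 10) = Σ_{j=6}^{10} e^(−5) · 5^j/j! ≈ 0.3703.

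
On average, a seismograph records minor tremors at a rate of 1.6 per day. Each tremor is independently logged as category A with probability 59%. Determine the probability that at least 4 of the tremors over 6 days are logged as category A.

Thinning: the tremors that are logged as category A themselves form a Poisson process with rate 0.59 × 1.6 = 0.944 per day.
Over the interval, μ = 0.944 × 6 = 5.664 (6 days).
P(N ≥ 4) = 1 − P(N ≤ 3) ≈ 0.8162.

0.8162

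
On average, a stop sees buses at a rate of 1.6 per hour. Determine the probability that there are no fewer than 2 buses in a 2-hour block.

Over the interval, μ = 1.6 × 2 = 3.2 (a 2-hour block = 2 hours).
P(N ≥ 2) = 1 − P(N ≤ 1) = 1 − Σ_{j=0}^{1} e^(−μ) μ^j/j! ≈ 0.8288.

0.8288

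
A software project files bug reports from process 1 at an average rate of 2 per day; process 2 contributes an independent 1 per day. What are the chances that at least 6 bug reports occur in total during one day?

Independent Poisson processes superpose: combined rate λ = 2 + 1 = 3 per day.
So μ = 3.
P(N ≥ 6) = 1 − P(N ≤ 5) ≈ 0.0839.

0.0839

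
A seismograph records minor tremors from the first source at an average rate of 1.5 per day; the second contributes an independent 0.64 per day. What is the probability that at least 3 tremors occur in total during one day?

Independent Poisson processes superpose: combined rate λ = 1.5 + 0.64 = 2.14 per day.
So μ = 2.14.
P(N ≥ 3) = 1 − P(N ≤ 2) ≈ 0.3612.

0.3612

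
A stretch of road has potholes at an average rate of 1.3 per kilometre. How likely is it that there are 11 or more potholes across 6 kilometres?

Over the interval, μ = 1.3 × 6 = 7.8 (6 kilometres).
P(N ≥ 11) = 1 − P(N ≤ 10) = 1 − Σ_{j=0}^{10} e^(−μ) μ^j/j! ≈ 0.1648.

0.1648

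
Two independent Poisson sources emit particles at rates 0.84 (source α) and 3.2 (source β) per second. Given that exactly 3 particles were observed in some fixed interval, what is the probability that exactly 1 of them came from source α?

Given the total, each event is independently from source α with probability p = λ_α/(λ_α+λ_β) = 0.84/4.04 ≈ 0.2079.
So K ~ Binomial(3, 0.84/4.04): P(K = 1) = C(3,1) · (0.84/4.04)^1 · (3.2/4.04)^2 ≈ 0.3913.

0.3913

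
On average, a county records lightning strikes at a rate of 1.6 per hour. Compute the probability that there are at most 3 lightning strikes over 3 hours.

Over the interval, μ = 1.6 × 3 = 4.8 (3 hours).
P(N ≤ 3) = Σ_{j=0}^{3} e^(−μ) μ^j/j! ≈ 0.2942.

0.2942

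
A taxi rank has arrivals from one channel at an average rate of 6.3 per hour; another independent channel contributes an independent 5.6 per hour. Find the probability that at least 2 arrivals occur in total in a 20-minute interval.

0.9059

Independent Poisson processes superpose: combined rate λ = 6.3 + 5.6 = 11.9 per hour.
Over the interval, μ = 11.9 × 1/3 ≈ 3.96667 (a 20-minute interval = 1/3 hours).
P(N ≥ 2) = 1 − P(N ≤ 1) ≈ 0.9059.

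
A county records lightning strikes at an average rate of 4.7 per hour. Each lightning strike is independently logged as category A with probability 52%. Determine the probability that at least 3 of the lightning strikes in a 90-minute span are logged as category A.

Thinning: the lightning strikes that are logged as category A themselves form a Poisson process with rate 0.52 × 4.7 = 2.444 per hour.
Over the interval, μ = 2.444 × 1.5 = 3.666 (a 90-minute span = 1.5 hours).
P(N ≥ 3) = 1 − P(N ≤ 2) ≈ 0.7088.

0.7088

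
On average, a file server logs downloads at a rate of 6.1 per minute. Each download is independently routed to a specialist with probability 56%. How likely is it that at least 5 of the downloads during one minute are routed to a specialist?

0.2588

Thinning: the downloads that are routed to a specialist themselves form a Poisson process with rate 0.56 × 6.1 = 3.416 per minute.
So μ = 3.416.
P(N ≥ 5) = 1 − P(N ≤ 4) ≈ 0.2588.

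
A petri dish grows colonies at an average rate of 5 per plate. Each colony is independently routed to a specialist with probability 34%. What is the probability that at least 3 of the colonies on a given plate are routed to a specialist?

0.2428

Thinning: the colonies that are routed to a specialist themselves form a Poisson process with rate 0.34 × 5 = 1.7 per plate.
So μ = 1.7.
P(N ≥ 3) = 1 − P(N ≤ 2) ≈ 0.2428.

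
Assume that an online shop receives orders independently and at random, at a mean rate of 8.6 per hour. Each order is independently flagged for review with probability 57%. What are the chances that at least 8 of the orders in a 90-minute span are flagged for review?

Thinning: the orders that are flagged for review themselves form a Poisson process with rate 0.57 × 8.6 = 4.902 per hour.
Over the interval, μ = 4.902 × 1.5 = 7.353 (a 90-minute span = 1.5 hours).
P(N ≥ 8) = 1 − P(N ≤ 7) ≈ 0.4537.

0.4537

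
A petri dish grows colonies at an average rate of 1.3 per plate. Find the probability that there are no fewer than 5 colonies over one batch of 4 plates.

0.5939

Over the interval, μ = 1.3 × 4 = 5.2 (a batch of 4 plates = 4 plates).
P(N ≥ 5) = 1 − P(N ≤ 4) = 1 − Σ_{j=0}^{4} e^(−μ) μ^j/j! ≈ 0.5939.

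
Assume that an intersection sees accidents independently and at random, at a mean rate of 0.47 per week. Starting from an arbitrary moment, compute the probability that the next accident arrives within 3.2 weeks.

Inter-arrival times are exponential with rate λ = 0.47 per week.
P(T ≤ 3.2) = 1 − e^(−λt) = 1 − e^(−0.47 × 3.2) = 1 − e^(−1.504) ≈ 0.7778.

0.7778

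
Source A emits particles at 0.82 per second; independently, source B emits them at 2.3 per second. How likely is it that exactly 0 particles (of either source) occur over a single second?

0.0442

Independent Poisson processes superpose: combined rate λ = 0.82 + 2.3 = 3.12 per second.
So μ = 3.12.
P(N = 0) = e^(−3.12) · 3.12^0/0! ≈ 0.0442.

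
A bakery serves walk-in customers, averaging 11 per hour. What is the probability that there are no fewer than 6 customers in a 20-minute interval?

0.1652

Over the interval, μ = 11 × 1/3 ≈ 3.66667 (a 20-minute interval = 1/3 hours).
P(N ≥ 6) = 1 − P(N ≤ 5) = 1 − Σ_{j=0}^{5} e^(−μ) μ^j/j! ≈ 0.1652.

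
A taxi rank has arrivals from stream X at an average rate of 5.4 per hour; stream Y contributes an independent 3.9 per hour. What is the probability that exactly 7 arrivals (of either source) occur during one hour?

0.1091

Independent Poisson processes superpose: combined rate λ = 5.4 + 3.9 = 9.3 per hour.
So μ = 9.3.
P(N = 7) = e^(−9.3) · 9.3^7/7! ≈ 0.1091.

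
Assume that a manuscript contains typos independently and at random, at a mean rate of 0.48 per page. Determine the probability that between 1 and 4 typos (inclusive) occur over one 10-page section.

0.4680

Over the interval, μ = 0.48 × 10 = 4.8 (a 10-page section = 10 pages).
P(1 ≤ N ≤ 4) = Σ_{j=1}^{4} e^(−4.8) · 4.8^j/j! ≈ 0.4680.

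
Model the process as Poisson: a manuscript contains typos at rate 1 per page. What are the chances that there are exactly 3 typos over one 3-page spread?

Over the interval, μ = 1 × 3 = 3 (a 3-page spread = 3 pages).
P(N = 3) = e^(−μ) μ^3/3! = e^(−3) · 3^3/6 ≈ 0.2240.

0.2240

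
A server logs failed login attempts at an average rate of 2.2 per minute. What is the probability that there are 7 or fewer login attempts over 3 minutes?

0.6581

Over the interval, μ = 2.2 × 3 = 6.6 (3 minutes).
P(N ≤ 7) = Σ_{j=0}^{7} e^(−μ) μ^j/j! ≈ 0.6581.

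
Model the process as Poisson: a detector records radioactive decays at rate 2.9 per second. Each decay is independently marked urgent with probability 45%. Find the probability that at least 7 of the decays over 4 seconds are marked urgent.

Thinning: the decays that are marked urgent themselves form a Poisson process with rate 0.45 × 2.9 = 1.305 per second.
Over the interval, μ = 1.305 × 4 = 5.22 (4 seconds).
P(N ≥ 7) = 1 − P(N ≤ 6) ≈ 0.2706.

0.2706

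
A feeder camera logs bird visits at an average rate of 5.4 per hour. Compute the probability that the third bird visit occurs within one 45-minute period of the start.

0.7691

Over the interval, μ = 5.4 × 0.75 = 4.05 (a 45-minute period = 0.75 hours).
The third arrival falls in the interval iff at least 3 events occur there: P(S_3 ≤ t) = P(N ≥ 3) = 1 − P(N ≤ 2) ≈ 0.7691.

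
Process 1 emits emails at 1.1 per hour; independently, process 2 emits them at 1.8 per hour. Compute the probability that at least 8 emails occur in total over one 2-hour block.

Independent Poisson processes superpose: combined rate λ = 1.1 + 1.8 = 2.9 per hour.
Over the interval, μ = 2.9 × 2 = 5.8 (a 2-hour block = 2 hours).
P(N ≥ 8) = 1 − P(N ≤ 7) ≈ 0.2290.

0.2290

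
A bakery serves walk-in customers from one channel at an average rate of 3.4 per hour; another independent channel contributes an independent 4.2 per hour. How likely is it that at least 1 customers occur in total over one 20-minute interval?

0.9206

Independent Poisson processes superpose: combined rate λ = 3.4 + 4.2 = 7.6 per hour.
Over the interval, μ = 7.6 × 1/3 ≈ 2.53333 (a 20-minute interval = 1/3 hours).
P(N ≥ 1) = 1 − P(N ≤ 0) ≈ 0.9206.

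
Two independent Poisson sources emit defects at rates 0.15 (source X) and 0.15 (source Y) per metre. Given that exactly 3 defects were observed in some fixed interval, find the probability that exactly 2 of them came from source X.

Given the total, each event is independently from source X with probability p = λ_X/(λ_X+λ_Y) = 0.15/0.3 = 0.5000.
So K ~ Binomial(3, 0.15/0.3): P(K = 2) = C(3,2) · (0.15/0.3)^2 · (0.15/0.3)^1 ≈ 0.3750.

0.3750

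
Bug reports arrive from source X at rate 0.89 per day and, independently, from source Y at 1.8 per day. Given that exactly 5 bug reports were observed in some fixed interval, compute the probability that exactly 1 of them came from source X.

0.3317

Given the total, each event is independently from source X with probability p = λ_X/(λ_X+λ_Y) = 0.89/2.69 ≈ 0.3309.
So K ~ Binomial(5, 0.89/2.69): P(K = 1) = C(5,1) · (0.89/2.69)^1 · (1.8/2.69)^4 ≈ 0.3317.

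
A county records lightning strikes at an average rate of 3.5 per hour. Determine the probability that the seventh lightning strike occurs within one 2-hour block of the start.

0.5503

Over the interval, μ = 3.5 × 2 = 7 (a 2-hour block = 2 hours).
The seventh arrival falls in the interval iff at least 7 events occur there: P(S_7 ≤ t) = P(N ≥ 7) = 1 − P(N ≤ 6) ≈ 0.5503.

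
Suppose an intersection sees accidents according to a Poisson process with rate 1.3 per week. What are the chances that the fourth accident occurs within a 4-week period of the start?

Over the interval, μ = 1.3 × 4 = 5.2 (a 4-week period = 4 weeks).
The fourth arrival falls in the interval iff at least 4 events occur there: P(S_4 ≤ t) = P(N ≥ 4) = 1 − P(N ≤ 3) ≈ 0.7619.

0.7619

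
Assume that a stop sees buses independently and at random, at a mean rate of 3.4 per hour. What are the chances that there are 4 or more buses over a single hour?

With mean μ = 3.4 per hour,
P(N ≥ 4) = 1 − P(N ≤ 3) = 1 − Σ_{j=0}^{3} e^(−μ) μ^j/j! ≈ 0.4416.

0.4416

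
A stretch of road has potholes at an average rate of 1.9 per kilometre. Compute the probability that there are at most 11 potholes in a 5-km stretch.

Over the interval, μ = 1.9 × 5 = 9.5 (a 5-km stretch = 5 kilometres).
P(N ≤ 11) = Σ_{j=0}^{11} e^(−μ) μ^j/j! ≈ 0.7520.

0.7520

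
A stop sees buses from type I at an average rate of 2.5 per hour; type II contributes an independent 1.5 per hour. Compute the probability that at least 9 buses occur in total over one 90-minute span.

Independent Poisson processes superpose: combined rate λ = 2.5 + 1.5 = 4 per hour.
Over the interval, μ = 4 × 1.5 = 6 (a 90-minute span = 1.5 hours).
P(N ≥ 9) = 1 − P(N ≤ 8) ≈ 0.1528.

0.1528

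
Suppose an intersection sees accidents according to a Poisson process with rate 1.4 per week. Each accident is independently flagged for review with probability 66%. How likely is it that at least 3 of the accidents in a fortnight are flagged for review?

Thinning: the accidents that are flagged for review themselves form a Poisson process with rate 0.66 × 1.4 = 0.924 per week.
Over the interval, μ = 0.924 × 2 = 1.848 (a fortnight = 2 weeks).
P(N ≥ 3) = 1 − P(N ≤ 2) ≈ 0.2823.

0.2823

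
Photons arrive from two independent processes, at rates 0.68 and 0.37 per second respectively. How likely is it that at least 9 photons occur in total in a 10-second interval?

Independent Poisson processes superpose: combined rate λ = 0.68 + 0.37 = 1.05 per second.
Over the interval, μ = 1.05 × 10 = 10.5 (a 10-second interval = 10 seconds).
P(N ≥ 9) = 1 − P(N ≤ 8) ≈ 0.7206.

0.7206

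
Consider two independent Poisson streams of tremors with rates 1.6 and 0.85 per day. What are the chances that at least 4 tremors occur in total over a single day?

0.2318

Independent Poisson processes superpose: combined rate λ = 1.6 + 0.85 = 2.45 per day.
So μ = 2.45.
P(N ≥ 4) = 1 − P(N ≤ 3) ≈ 0.2318.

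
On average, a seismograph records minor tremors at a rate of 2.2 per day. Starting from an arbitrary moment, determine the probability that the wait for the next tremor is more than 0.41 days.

0.4058

The wait for the next event is exponential with rate λ = 2.2 per day.
P(T > 0.41) = e^(−λt) = e^(−2.2 × 0.41) = e^(−0.902) ≈ 0.4058.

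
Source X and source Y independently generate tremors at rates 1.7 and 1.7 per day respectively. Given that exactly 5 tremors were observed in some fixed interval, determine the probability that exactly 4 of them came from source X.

Given the total, each event is independently from source X with probability p = λ_X/(λ_X+λ_Y) = 1.7/3.4 = 0.5000.
So K ~ Binomial(5, 1.7/3.4): P(K = 4) = C(5,4) · (1.7/3.4)^4 · (1.7/3.4)^1 ≈ 0.1562.

0.1562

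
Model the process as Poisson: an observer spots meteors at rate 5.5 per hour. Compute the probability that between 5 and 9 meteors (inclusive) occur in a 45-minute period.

0.3856

Over the interval, μ = 5.5 × 0.75 = 4.125 (a 45-minute period = 0.75 hours).
P(5 ≤ N ≤ 9) = Σ_{j=5}^{9} e^(−4.125) · 4.125^j/j! ≈ 0.3856.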